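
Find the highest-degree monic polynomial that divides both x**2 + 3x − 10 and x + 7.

Repeated division with remainder:
  x**2 + 3x − 10 = (x − 4)(x + 7) + (18)
  x + 7 = ((1/18)x + 7/18)(18) + (0)
The last nonzero remainder is the constant 18, so the polynomials are coprime and gcd = 1.

1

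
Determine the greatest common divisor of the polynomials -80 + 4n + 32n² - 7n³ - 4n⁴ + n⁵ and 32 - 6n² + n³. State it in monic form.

-8 - 2n + n²

Apply the Euclidean algorithm:
  n⁵ - 4n⁴ - 7n³ + 32n² + 4n - 80 = (n² + 2n + 5)(n³ - 6n² + 32) + (30n² - 60n - 240)
  n³ - 6n² + 32 = ((1/30)n - 2/15)(30n² - 60n - 240) + (0)
Last nonzero remainder: 30n² - 60n - 240. Dividing through by 30 gives the monic gcd n² - 2n - 8.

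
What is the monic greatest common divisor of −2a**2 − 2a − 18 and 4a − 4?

Repeated division with remainder:
  −2a**2 − 2a − 18 = (−(1/2)a − 1)(4a − 4) + (−22)
  4a − 4 = (−(2/11)a + 2/11)(−22) + (0)
The last nonzero remainder is the constant −22, so the polynomials are coprime and gcd = 1.

1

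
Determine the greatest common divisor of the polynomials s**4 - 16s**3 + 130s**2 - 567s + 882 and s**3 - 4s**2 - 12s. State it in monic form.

Apply the Euclidean algorithm:
  s**4 - 16s**3 + 130s**2 - 567s + 882 = (s - 12)(s**3 - 4s**2 - 12s) + (94s**2 - 711s + 882)
  s**3 - 4s**2 - 12s = ((1/94)s + 335/8836)(94s**2 - 711s + 882) + ((49245/8836)s - 147735/4418)
  94s**2 - 711s + 882 = ((830584/49245)s - 8836/335)((49245/8836)s - 147735/4418) + (0)
Last nonzero remainder: (49245/8836)s - 147735/4418. Dividing through by 49245/8836 gives the monic gcd s - 6.

s - 6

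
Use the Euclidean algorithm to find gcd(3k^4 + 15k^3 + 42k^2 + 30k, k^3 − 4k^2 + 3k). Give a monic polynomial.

Repeated division with remainder:
  3k^4 + 15k^3 + 42k^2 + 30k = (3k + 27)(k^3 − 4k^2 + 3k) + (141k^2 − 51k)
  k^3 − 4k^2 + 3k = ((1/141)k − 57/2209)(141k^2 − 51k) + ((3720/2209)k)
  141k^2 − 51k = ((103823/1240)k − 37553/1240)((3720/2209)k) + (0)
Last nonzero remainder: (3720/2209)k. Dividing through by 3720/2209 gives the monic gcd k.

k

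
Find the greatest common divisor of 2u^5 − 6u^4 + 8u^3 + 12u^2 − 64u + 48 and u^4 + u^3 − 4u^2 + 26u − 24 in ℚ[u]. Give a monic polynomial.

Euclidean algorithm in ℚ[u]:
  2u^5 − 6u^4 + 8u^3 + 12u^2 − 64u + 48 = (2u − 8)(u^4 + u^3 − 4u^2 + 26u − 24) + (24u^3 − 72u^2 + 192u − 144)
  u^4 + u^3 − 4u^2 + 26u − 24 = ((1/24)u + 1/6)(24u^3 − 72u^2 + 192u − 144) + (0)
Last nonzero remainder: 24u^3 − 72u^2 + 192u − 144. Dividing through by 24 gives the monic gcd u^3 − 3u^2 + 8u − 6.

u^3 − 3u^2 + 8u − 6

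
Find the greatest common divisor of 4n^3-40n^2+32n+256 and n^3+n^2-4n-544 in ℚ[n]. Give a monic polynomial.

Repeated division with remainder:
  4n^3-40n^2+32n+256 = (4)(n^3+n^2-4n-544) + (-44n^2+48n+2432)
  n^3+n^2-4n-544 = (-(1/44)n-23/484)(-44n^2+48n+2432) + ((6480/121)n-51840/121)
  -44n^2+48n+2432 = (-(1331/1620)n-2299/405)((6480/121)n-51840/121) + (0)
Last nonzero remainder: (6480/121)n-51840/121. Dividing through by 6480/121 gives the monic gcd n-8.

n-8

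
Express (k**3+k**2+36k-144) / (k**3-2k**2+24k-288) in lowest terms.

(k-3)/(k-6)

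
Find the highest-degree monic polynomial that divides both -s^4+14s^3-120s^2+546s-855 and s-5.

Apply the Euclidean algorithm:
  -s^4+14s^3-120s^2+546s-855 = (-s^3+9s^2-75s+171)(s-5) + (0)
The last nonzero remainder s-5 is already monic.

s-5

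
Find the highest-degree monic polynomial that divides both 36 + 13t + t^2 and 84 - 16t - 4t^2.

Repeated division with remainder:
  t^2 + 13t + 36 = (-1/4)(-4t^2 - 16t + 84) + (9t + 57)
  -4t^2 - 16t + 84 = (-(4/9)t + 28/27)(9t + 57) + (224/9)
  9t + 57 = ((81/224)t + 513/224)(224/9) + (0)
The last nonzero remainder is the constant 224/9, so the polynomials are coprime and gcd = 1.

1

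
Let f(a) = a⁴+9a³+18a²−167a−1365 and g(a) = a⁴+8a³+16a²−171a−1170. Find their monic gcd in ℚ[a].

Apply the Euclidean algorithm:
  a⁴+9a³+18a²−167a−1365 = (a⁴+8a³+16a²−171a−1170) + (a³+2a²+4a−195)
  a⁴+8a³+16a²−171a−1170 = (a+6)(a³+2a²+4a−195) + (0)
The last nonzero remainder a³+2a²+4a−195 is already monic.

a³+2a²+4a−195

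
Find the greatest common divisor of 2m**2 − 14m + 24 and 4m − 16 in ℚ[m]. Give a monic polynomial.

m − 4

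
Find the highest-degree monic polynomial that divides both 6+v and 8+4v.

Apply the Euclidean algorithm:
  v+6 = (1/4)(4v+8) + (4)
  4v+8 = (v+2)(4) + (0)
The last nonzero remainder is the constant 4, so the polynomials are coprime and gcd = 1.

1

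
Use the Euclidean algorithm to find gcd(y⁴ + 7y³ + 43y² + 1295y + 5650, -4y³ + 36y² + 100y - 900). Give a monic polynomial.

y + 5

Euclidean algorithm in ℚ[y]:
  y⁴ + 7y³ + 43y² + 1295y + 5650 = (-(1/4)y - 4)(-4y³ + 36y² + 100y - 900) + (212y² + 1470y + 2050)
  -4y³ + 36y² + 100y - 900 = (-(1/53)y + 1689/5618)(212y² + 1470y + 2050) + (-(851865/2809)y - 4259325/2809)
  212y² + 1470y + 2050 = (-(595508/851865)y - 230338/170373)(-(851865/2809)y - 4259325/2809) + (0)
Last nonzero remainder: -(851865/2809)y - 4259325/2809. Dividing through by -851865/2809 gives the monic gcd y + 5.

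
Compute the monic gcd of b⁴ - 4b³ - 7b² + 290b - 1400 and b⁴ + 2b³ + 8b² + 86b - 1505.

Apply the Euclidean algorithm:
  b⁴ - 4b³ - 7b² + 290b - 1400 = (b⁴ + 2b³ + 8b² + 86b - 1505) + (-6b³ - 15b² + 204b + 105)
  b⁴ + 2b³ + 8b² + 86b - 1505 = (-(1/6)b + 1/12)(-6b³ - 15b² + 204b + 105) + ((173/4)b² + (173/2)b - 6055/4)
  -6b³ - 15b² + 204b + 105 = (-(24/173)b - 12/173)((173/4)b² + (173/2)b - 6055/4) + (0)
Last nonzero remainder: (173/4)b² + (173/2)b - 6055/4. Dividing through by 173/4 gives the monic gcd b² + 2b - 35.

b² + 2b - 35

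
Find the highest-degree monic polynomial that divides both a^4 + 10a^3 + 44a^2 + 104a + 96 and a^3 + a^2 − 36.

Euclidean algorithm in ℚ[a]:
  a^4 + 10a^3 + 44a^2 + 104a + 96 = (a + 9)(a^3 + a^2 − 36) + (35a^2 + 140a + 420)
  a^3 + a^2 − 36 = ((1/35)a − 3/35)(35a^2 + 140a + 420) + (0)
Last nonzero remainder: 35a^2 + 140a + 420. Dividing through by 35 gives the monic gcd a^2 + 4a + 12.

a^2 + 4a + 12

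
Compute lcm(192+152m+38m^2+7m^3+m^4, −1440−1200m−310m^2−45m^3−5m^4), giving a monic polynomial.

Euclidean algorithm in ℚ[m]:
  m^4+7m^3+38m^2+152m+192 = (−1/5)(−5m^4−45m^3−310m^2−1200m−1440) + (−2m^3−24m^2−88m−96)
  −5m^4−45m^3−310m^2−1200m−1440 = ((5/2)m−15/2)(−2m^3−24m^2−88m−96) + (−270m^2−1620m−2160)
  −2m^3−24m^2−88m−96 = ((1/135)m+2/45)(−270m^2−1620m−2160) + (0)
Last nonzero remainder: −270m^2−1620m−2160. Dividing through by −270 gives the monic gcd m^2+6m+8.
Then lcm(f, g) = f·g / gcd(f, g); expanding and making the result monic gives the answer.

6912+6048m+2016m^2+518m^3+95m^4+10m^5+m^6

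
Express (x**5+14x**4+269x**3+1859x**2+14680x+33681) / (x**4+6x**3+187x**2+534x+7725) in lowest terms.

By polynomial division,
  x**5+14x**4+269x**3+1859x**2+14680x+33681 = (x+8)(x**4+6x**3+187x**2+534x+7725) + (34x**3−171x**2+2683x−28119)
  x**4+6x**3+187x**2+534x+7725 = ((1/34)x+375/1156)(34x**3−171x**2+2683x−28119) + ((189075/1156)x**2+(567225/1156)x+19474725/1156)
  34x**3−171x**2+2683x−28119 = ((39304/189075)x−105196/63025)((189075/1156)x**2+(567225/1156)x+19474725/1156) + (0)
Last nonzero remainder: (189075/1156)x**2+(567225/1156)x+19474725/1156. Dividing through by 189075/1156 gives the monic gcd x**2+3x+103.
Cancel x**2+3x+103 from numerator and denominator to get the reduced form.

(x**3+11x**2+133x+327)/(x**2+3x+75)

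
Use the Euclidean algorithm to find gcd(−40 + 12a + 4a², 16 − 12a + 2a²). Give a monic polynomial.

−2 + a

By polynomial division,
  4a² + 12a − 40 = (2)(2a² − 12a + 16) + (36a − 72)
  2a² − 12a + 16 = ((1/18)a − 2/9)(36a − 72) + (0)
Last nonzero remainder: 36a − 72. Dividing through by 36 gives the monic gcd a − 2.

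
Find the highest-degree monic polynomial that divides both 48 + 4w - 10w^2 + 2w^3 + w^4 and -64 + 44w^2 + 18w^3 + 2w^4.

Repeated division with remainder:
  w^4 + 2w^3 - 10w^2 + 4w + 48 = (1/2)(2w^4 + 18w^3 + 44w^2 - 64) + (-7w^3 - 32w^2 + 4w + 80)
  2w^4 + 18w^3 + 44w^2 - 64 = (-(2/7)w - 62/49)(-7w^3 - 32w^2 + 4w + 80) + ((228/49)w^2 + (1368/49)w + 1824/49)
  -7w^3 - 32w^2 + 4w + 80 = (-(343/228)w + 245/114)((228/49)w^2 + (1368/49)w + 1824/49) + (0)
Last nonzero remainder: (228/49)w^2 + (1368/49)w + 1824/49. Dividing through by 228/49 gives the monic gcd w^2 + 6w + 8.

8 + 6w + w^2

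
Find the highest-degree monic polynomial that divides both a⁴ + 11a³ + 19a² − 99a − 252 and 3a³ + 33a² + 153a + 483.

a + 7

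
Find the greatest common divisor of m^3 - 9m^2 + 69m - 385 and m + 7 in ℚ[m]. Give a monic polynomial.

1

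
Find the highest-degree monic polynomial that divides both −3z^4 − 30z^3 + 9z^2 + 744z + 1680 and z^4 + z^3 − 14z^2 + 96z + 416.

z^2 + 8z + 16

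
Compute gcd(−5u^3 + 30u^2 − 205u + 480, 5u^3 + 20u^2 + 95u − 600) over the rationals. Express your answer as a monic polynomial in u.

Repeated division with remainder:
  −5u^3 + 30u^2 − 205u + 480 = (−1)(5u^3 + 20u^2 + 95u − 600) + (50u^2 − 110u − 120)
  5u^3 + 20u^2 + 95u − 600 = ((1/10)u + 31/50)(50u^2 − 110u − 120) + ((876/5)u − 2628/5)
  50u^2 − 110u − 120 = ((125/438)u + 50/219)((876/5)u − 2628/5) + (0)
Last nonzero remainder: (876/5)u − 2628/5. Dividing through by 876/5 gives the monic gcd u − 3.

u − 3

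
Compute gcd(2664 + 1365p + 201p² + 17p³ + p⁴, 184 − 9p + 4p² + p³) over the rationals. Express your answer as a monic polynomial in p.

8 + p

Euclidean algorithm in ℚ[p]:
  p⁴ + 17p³ + 201p² + 1365p + 2664 = (p + 13)(p³ + 4p² − 9p + 184) + (158p² + 1298p + 272)
  p³ + 4p² − 9p + 184 = ((1/158)p − 333/12482)(158p² + 1298p + 272) + ((149204/6241)p + 1193632/6241)
  158p² + 1298p + 272 = ((493039/74602)p + 106097/74602)((149204/6241)p + 1193632/6241) + (0)
Last nonzero remainder: (149204/6241)p + 1193632/6241. Dividing through by 149204/6241 gives the monic gcd p + 8.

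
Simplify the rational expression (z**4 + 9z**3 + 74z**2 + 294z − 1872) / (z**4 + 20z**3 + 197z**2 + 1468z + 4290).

(z**2 + 5z − 24)/(z**2 + 16z + 55)

By polynomial division,
  z**4 + 9z**3 + 74z**2 + 294z − 1872 = (z**4 + 20z**3 + 197z**2 + 1468z + 4290) + (−11z**3 − 123z**2 − 1174z − 6162)
  z**4 + 20z**3 + 197z**2 + 1468z + 4290 = (−(1/11)z − 97/121)(−11z**3 − 123z**2 − 1174z − 6162) + (−(1008/121)z**2 − (4032/121)z − 78624/121)
  −11z**3 − 123z**2 − 1174z − 6162 = ((1331/1008)z + 9559/1008)(−(1008/121)z**2 − (4032/121)z − 78624/121) + (0)
Last nonzero remainder: −(1008/121)z**2 − (4032/121)z − 78624/121. Dividing through by −1008/121 gives the monic gcd z**2 + 4z + 78.
Cancel z**2 + 4z + 78 from numerator and denominator to get the reduced form.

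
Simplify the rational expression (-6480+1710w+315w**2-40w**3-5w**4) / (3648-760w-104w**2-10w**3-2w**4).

(-270+15w+5w**2)/(152+2w**2)

Apply the Euclidean algorithm:
  -5w**4-40w**3+315w**2+1710w-6480 = (5/2)(-2w**4-10w**3-104w**2-760w+3648) + (-15w**3+575w**2+3610w-15600)
  -2w**4-10w**3-104w**2-760w+3648 = ((2/15)w+52/9)(-15w**3+575w**2+3610w-15600) + (-(35168/9)w**2-(175840/9)w+281344/3)
  -15w**3+575w**2+3610w-15600 = ((135/35168)w-2925/17584)(-(35168/9)w**2-(175840/9)w+281344/3) + (0)
Last nonzero remainder: -(35168/9)w**2-(175840/9)w+281344/3. Dividing through by -35168/9 gives the monic gcd w**2+5w-24.
Cancel w**2+5w-24 from numerator and denominator to get the reduced form.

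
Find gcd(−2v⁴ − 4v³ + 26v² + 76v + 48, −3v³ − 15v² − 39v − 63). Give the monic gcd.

v + 3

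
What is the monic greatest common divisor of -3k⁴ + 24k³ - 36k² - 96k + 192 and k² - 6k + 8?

k² - 6k + 8

Repeated division with remainder:
  -3k⁴ + 24k³ - 36k² - 96k + 192 = (-3k² + 6k + 24)(k² - 6k + 8) + (0)
The last nonzero remainder k² - 6k + 8 is already monic.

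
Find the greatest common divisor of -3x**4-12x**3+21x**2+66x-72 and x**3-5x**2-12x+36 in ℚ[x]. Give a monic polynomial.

x**2+x-6

By polynomial division,
  -3x**4-12x**3+21x**2+66x-72 = (-3x-27)(x**3-5x**2-12x+36) + (-150x**2-150x+900)
  x**3-5x**2-12x+36 = (-(1/150)x+1/25)(-150x**2-150x+900) + (0)
Last nonzero remainder: -150x**2-150x+900. Dividing through by -150 gives the monic gcd x**2+x-6.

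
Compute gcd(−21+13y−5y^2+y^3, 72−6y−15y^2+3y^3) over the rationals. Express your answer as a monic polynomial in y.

−3+y

Euclidean algorithm in ℚ[y]:
  y^3−5y^2+13y−21 = (1/3)(3y^3−15y^2−6y+72) + (15y−45)
  3y^3−15y^2−6y+72 = ((1/5)y^2−(2/5)y−8/5)(15y−45) + (0)
Last nonzero remainder: 15y−45. Dividing through by 15 gives the monic gcd y−3.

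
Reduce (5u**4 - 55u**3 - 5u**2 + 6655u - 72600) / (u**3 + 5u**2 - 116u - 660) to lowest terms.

(5u**3 - 5u + 6600)/(u**2 + 16u + 60)

Repeated division with remainder:
  5u**4 - 55u**3 - 5u**2 + 6655u - 72600 = (5u - 80)(u**3 + 5u**2 - 116u - 660) + (975u**2 + 675u - 125400)
  u**3 + 5u**2 - 116u - 660 = ((1/975)u + 56/12675)(975u**2 + 675u - 125400) + ((1628/169)u - 17908/169)
  975u**2 + 675u - 125400 = ((164775/1628)u + 481650/407)((1628/169)u - 17908/169) + (0)
Last nonzero remainder: (1628/169)u - 17908/169. Dividing through by 1628/169 gives the monic gcd u - 11.
Cancel u - 11 from numerator and denominator to get the reduced form.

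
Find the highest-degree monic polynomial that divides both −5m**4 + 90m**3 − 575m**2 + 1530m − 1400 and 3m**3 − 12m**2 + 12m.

m − 2

By polynomial division,
  −5m**4 + 90m**3 − 575m**2 + 1530m − 1400 = (−(5/3)m + 70/3)(3m**3 − 12m**2 + 12m) + (−275m**2 + 1250m − 1400)
  3m**3 − 12m**2 + 12m = (−(3/275)m − 18/3025)(−275m**2 + 1250m − 1400) + ((504/121)m − 1008/121)
  −275m**2 + 1250m − 1400 = (−(33275/504)m + 3025/18)((504/121)m − 1008/121) + (0)
Last nonzero remainder: (504/121)m − 1008/121. Dividing through by 504/121 gives the monic gcd m − 2.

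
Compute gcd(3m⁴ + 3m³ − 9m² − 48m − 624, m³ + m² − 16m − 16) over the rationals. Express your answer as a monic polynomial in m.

By polynomial division,
  3m⁴ + 3m³ − 9m² − 48m − 624 = (3m)(m³ + m² − 16m − 16) + (39m² − 624)
  m³ + m² − 16m − 16 = ((1/39)m + 1/39)(39m² − 624) + (0)
Last nonzero remainder: 39m² − 624. Dividing through by 39 gives the monic gcd m² − 16.

m² − 16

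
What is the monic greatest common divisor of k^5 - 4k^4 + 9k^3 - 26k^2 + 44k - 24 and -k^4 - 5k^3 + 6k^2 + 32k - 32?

k^2 - 3k + 2

Euclidean algorithm in ℚ[k]:
  k^5 - 4k^4 + 9k^3 - 26k^2 + 44k - 24 = (-k + 9)(-k^4 - 5k^3 + 6k^2 + 32k - 32) + (60k^3 - 48k^2 - 276k + 264)
  -k^4 - 5k^3 + 6k^2 + 32k - 32 = (-(1/60)k - 29/300)(60k^3 - 48k^2 - 276k + 264) + (-(81/25)k^2 + (243/25)k - 162/25)
  60k^3 - 48k^2 - 276k + 264 = (-(500/27)k - 1100/27)(-(81/25)k^2 + (243/25)k - 162/25) + (0)
Last nonzero remainder: -(81/25)k^2 + (243/25)k - 162/25. Dividing through by -81/25 gives the monic gcd k^2 - 3k + 2.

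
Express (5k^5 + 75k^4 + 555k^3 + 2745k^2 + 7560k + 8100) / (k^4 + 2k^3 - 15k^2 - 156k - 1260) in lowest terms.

(5k^2 + 30k + 45)/(k - 7)

Apply the Euclidean algorithm:
  5k^5 + 75k^4 + 555k^3 + 2745k^2 + 7560k + 8100 = (5k + 65)(k^4 + 2k^3 - 15k^2 - 156k - 1260) + (500k^3 + 4500k^2 + 24000k + 90000)
  k^4 + 2k^3 - 15k^2 - 156k - 1260 = ((1/500)k - 7/500)(500k^3 + 4500k^2 + 24000k + 90000) + (0)
Last nonzero remainder: 500k^3 + 4500k^2 + 24000k + 90000. Dividing through by 500 gives the monic gcd k^3 + 9k^2 + 48k + 180.
Cancel k^3 + 9k^2 + 48k + 180 from numerator and denominator to get the reduced form.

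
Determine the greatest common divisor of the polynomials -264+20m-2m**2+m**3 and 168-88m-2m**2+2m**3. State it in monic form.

-6+m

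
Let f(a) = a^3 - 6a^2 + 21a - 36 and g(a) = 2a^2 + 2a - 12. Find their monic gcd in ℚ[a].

1

By polynomial division,
  a^3 - 6a^2 + 21a - 36 = ((1/2)a - 7/2)(2a^2 + 2a - 12) + (34a - 78)
  2a^2 + 2a - 12 = ((1/17)a + 56/289)(34a - 78) + (900/289)
  34a - 78 = ((4913/450)a - 3757/150)(900/289) + (0)
The last nonzero remainder is the constant 900/289, so the polynomials are coprime and gcd = 1.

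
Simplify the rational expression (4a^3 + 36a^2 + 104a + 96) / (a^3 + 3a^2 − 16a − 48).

(4a + 8)/(a − 4)

Repeated division with remainder:
  4a^3 + 36a^2 + 104a + 96 = (4)(a^3 + 3a^2 − 16a − 48) + (24a^2 + 168a + 288)
  a^3 + 3a^2 − 16a − 48 = ((1/24)a − 1/6)(24a^2 + 168a + 288) + (0)
Last nonzero remainder: 24a^2 + 168a + 288. Dividing through by 24 gives the monic gcd a^2 + 7a + 12.
Cancel a^2 + 7a + 12 from numerator and denominator to get the reduced form.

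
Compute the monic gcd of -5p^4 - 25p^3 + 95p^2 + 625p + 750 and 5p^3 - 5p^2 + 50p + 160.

p + 2

By polynomial division,
  -5p^4 - 25p^3 + 95p^2 + 625p + 750 = (-p - 6)(5p^3 - 5p^2 + 50p + 160) + (115p^2 + 1085p + 1710)
  5p^3 - 5p^2 + 50p + 160 = ((1/23)p - 240/529)(115p^2 + 1085p + 1710) + ((247520/529)p + 495040/529)
  115p^2 + 1085p + 1710 = ((12167/49504)p + 90459/49504)((247520/529)p + 495040/529) + (0)
Last nonzero remainder: (247520/529)p + 495040/529. Dividing through by 247520/529 gives the monic gcd p + 2.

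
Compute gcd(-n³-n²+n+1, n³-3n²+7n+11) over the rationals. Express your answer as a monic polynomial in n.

n+1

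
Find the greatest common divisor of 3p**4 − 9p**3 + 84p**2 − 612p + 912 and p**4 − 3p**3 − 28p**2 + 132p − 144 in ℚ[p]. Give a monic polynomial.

p**2 − 6p + 8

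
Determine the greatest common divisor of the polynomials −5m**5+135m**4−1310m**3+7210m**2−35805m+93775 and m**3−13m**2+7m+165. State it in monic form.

m**2−16m+55

By polynomial division,
  −5m**5+135m**4−1310m**3+7210m**2−35805m+93775 = (−5m**2+70m−365)(m**3−13m**2+7m+165) + (2800m**2−44800m+154000)
  m**3−13m**2+7m+165 = ((1/2800)m+3/2800)(2800m**2−44800m+154000) + (0)
Last nonzero remainder: 2800m**2−44800m+154000. Dividing through by 2800 gives the monic gcd m**2−16m+55.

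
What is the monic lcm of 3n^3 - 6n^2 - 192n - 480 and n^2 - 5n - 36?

Repeated division with remainder:
  3n^3 - 6n^2 - 192n - 480 = (3n + 9)(n^2 - 5n - 36) + (-39n - 156)
  n^2 - 5n - 36 = (-(1/39)n + 3/13)(-39n - 156) + (0)
Last nonzero remainder: -39n - 156. Dividing through by -39 gives the monic gcd n + 4.
Then lcm(f, g) = f·g / gcd(f, g); expanding and making the result monic gives the answer.

n^4 - 11n^3 - 46n^2 + 416n + 1440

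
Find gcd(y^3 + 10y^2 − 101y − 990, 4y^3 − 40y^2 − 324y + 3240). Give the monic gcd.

y^2 − y − 90

Apply the Euclidean algorithm:
  y^3 + 10y^2 − 101y − 990 = (1/4)(4y^3 − 40y^2 − 324y + 3240) + (20y^2 − 20y − 1800)
  4y^3 − 40y^2 − 324y + 3240 = ((1/5)y − 9/5)(20y^2 − 20y − 1800) + (0)
Last nonzero remainder: 20y^2 − 20y − 1800. Dividing through by 20 gives the monic gcd y^2 − y − 90.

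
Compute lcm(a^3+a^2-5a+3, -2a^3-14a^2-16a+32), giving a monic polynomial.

By polynomial division,
  a^3+a^2-5a+3 = (-1/2)(-2a^3-14a^2-16a+32) + (-6a^2-13a+19)
  -2a^3-14a^2-16a+32 = ((1/3)a+29/18)(-6a^2-13a+19) + (-(25/18)a+25/18)
  -6a^2-13a+19 = ((108/25)a+342/25)(-(25/18)a+25/18) + (0)
Last nonzero remainder: -(25/18)a+25/18. Dividing through by -25/18 gives the monic gcd a-1.
Then lcm(f, g) = f·g / gcd(f, g); expanding and making the result monic gives the answer.

a^5+9a^4+19a^3-21a^2-56a+48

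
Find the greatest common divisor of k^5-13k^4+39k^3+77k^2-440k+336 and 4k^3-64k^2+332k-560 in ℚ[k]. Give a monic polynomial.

Apply the Euclidean algorithm:
  k^5-13k^4+39k^3+77k^2-440k+336 = ((1/4)k^2+(3/4)k+1)(4k^3-64k^2+332k-560) + (32k^2-352k+896)
  4k^3-64k^2+332k-560 = ((1/8)k-5/8)(32k^2-352k+896) + (0)
Last nonzero remainder: 32k^2-352k+896. Dividing through by 32 gives the monic gcd k^2-11k+28.

k^2-11k+28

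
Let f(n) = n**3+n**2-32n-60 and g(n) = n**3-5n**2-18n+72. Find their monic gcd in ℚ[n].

Apply the Euclidean algorithm:
  n**3+n**2-32n-60 = (n**3-5n**2-18n+72) + (6n**2-14n-132)
  n**3-5n**2-18n+72 = ((1/6)n-4/9)(6n**2-14n-132) + (-(20/9)n+40/3)
  6n**2-14n-132 = (-(27/10)n-99/10)(-(20/9)n+40/3) + (0)
Last nonzero remainder: -(20/9)n+40/3. Dividing through by -20/9 gives the monic gcd n-6.

n-6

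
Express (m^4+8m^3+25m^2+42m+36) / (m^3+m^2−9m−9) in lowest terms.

(m^3+5m^2+10m+12)/(m^2−2m−3)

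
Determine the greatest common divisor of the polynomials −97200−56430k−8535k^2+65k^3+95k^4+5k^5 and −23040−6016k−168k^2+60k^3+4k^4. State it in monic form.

Euclidean algorithm in ℚ[k]:
  5k^5+95k^4+65k^3−8535k^2−56430k−97200 = ((5/4)k+5)(4k^4+60k^3−168k^2−6016k−23040) + (−25k^3−175k^2+2450k+18000)
  4k^4+60k^3−168k^2−6016k−23040 = (−(4/25)k−32/25)(−25k^3−175k^2+2450k+18000) + (0)
Last nonzero remainder: −25k^3−175k^2+2450k+18000. Dividing through by −25 gives the monic gcd k^3+7k^2−98k−720.

−720−98k+7k^2+k^3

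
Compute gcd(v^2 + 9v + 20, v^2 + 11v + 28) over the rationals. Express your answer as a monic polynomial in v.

v + 4

Repeated division with remainder:
  v^2 + 9v + 20 = (v^2 + 11v + 28) + (-2v - 8)
  v^2 + 11v + 28 = (-(1/2)v - 7/2)(-2v - 8) + (0)
Last nonzero remainder: -2v - 8. Dividing through by -2 gives the monic gcd v + 4.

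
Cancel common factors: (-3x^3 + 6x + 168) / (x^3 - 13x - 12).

Repeated division with remainder:
  -3x^3 + 6x + 168 = (-3)(x^3 - 13x - 12) + (-33x + 132)
  x^3 - 13x - 12 = (-(1/33)x^2 - (4/33)x - 1/11)(-33x + 132) + (0)
Last nonzero remainder: -33x + 132. Dividing through by -33 gives the monic gcd x - 4.
Cancel x - 4 from numerator and denominator to get the reduced form.

(-3x^2 - 12x - 42)/(x^2 + 4x + 3)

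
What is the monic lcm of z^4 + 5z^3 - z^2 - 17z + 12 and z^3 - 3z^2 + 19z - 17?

By polynomial division,
  z^4 + 5z^3 - z^2 - 17z + 12 = (z + 8)(z^3 - 3z^2 + 19z - 17) + (4z^2 - 152z + 148)
  z^3 - 3z^2 + 19z - 17 = ((1/4)z + 35/4)(4z^2 - 152z + 148) + (1312z - 1312)
  4z^2 - 152z + 148 = ((1/328)z - 37/328)(1312z - 1312) + (0)
Last nonzero remainder: 1312z - 1312. Dividing through by 1312 gives the monic gcd z - 1.
Then lcm(f, g) = f·g / gcd(f, g); expanding and making the result monic gives the answer.

z^6 + 3z^5 + 6z^4 + 70z^3 + 29z^2 - 313z + 204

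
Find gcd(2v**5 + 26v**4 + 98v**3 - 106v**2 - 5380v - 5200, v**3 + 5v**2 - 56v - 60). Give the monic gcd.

Apply the Euclidean algorithm:
  2v**5 + 26v**4 + 98v**3 - 106v**2 - 5380v - 5200 = (2v**2 + 16v + 130)(v**3 + 5v**2 - 56v - 60) + (260v**2 + 2860v + 2600)
  v**3 + 5v**2 - 56v - 60 = ((1/260)v - 3/130)(260v**2 + 2860v + 2600) + (0)
Last nonzero remainder: 260v**2 + 2860v + 2600. Dividing through by 260 gives the monic gcd v**2 + 11v + 10.

v**2 + 11v + 10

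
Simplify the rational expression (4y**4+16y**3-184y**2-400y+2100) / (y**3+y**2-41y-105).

(4y**3-4y**2-164y+420)/(y**2-4y-21)

Euclidean algorithm in ℚ[y]:
  4y**4+16y**3-184y**2-400y+2100 = (4y+12)(y**3+y**2-41y-105) + (-32y**2+512y+3360)
  y**3+y**2-41y-105 = (-(1/32)y-17/32)(-32y**2+512y+3360) + (336y+1680)
  -32y**2+512y+3360 = (-(2/21)y+2)(336y+1680) + (0)
Last nonzero remainder: 336y+1680. Dividing through by 336 gives the monic gcd y+5.
Cancel y+5 from numerator and denominator to get the reduced form.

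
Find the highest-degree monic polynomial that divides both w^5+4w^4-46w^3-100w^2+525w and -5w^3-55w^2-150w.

By polynomial division,
  w^5+4w^4-46w^3-100w^2+525w = (-(1/5)w^2+(7/5)w-1/5)(-5w^3-55w^2-150w) + (99w^2+495w)
  -5w^3-55w^2-150w = (-(5/99)w-10/33)(99w^2+495w) + (0)
Last nonzero remainder: 99w^2+495w. Dividing through by 99 gives the monic gcd w^2+5w.

w^2+5w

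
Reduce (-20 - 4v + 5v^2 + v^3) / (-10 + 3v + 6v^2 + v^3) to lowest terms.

Repeated division with remainder:
  v^3 + 5v^2 - 4v - 20 = (v^3 + 6v^2 + 3v - 10) + (-v^2 - 7v - 10)
  v^3 + 6v^2 + 3v - 10 = (-v + 1)(-v^2 - 7v - 10) + (0)
Last nonzero remainder: -v^2 - 7v - 10. Dividing through by -1 gives the monic gcd v^2 + 7v + 10.
Cancel v^2 + 7v + 10 from numerator and denominator to get the reduced form.

(-2 + v)/(-1 + v)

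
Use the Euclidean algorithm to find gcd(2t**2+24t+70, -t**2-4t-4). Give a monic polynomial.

Apply the Euclidean algorithm:
  2t**2+24t+70 = (-2)(-t**2-4t-4) + (16t+62)
  -t**2-4t-4 = (-(1/16)t-1/128)(16t+62) + (-225/64)
  16t+62 = (-(1024/225)t-3968/225)(-225/64) + (0)
The last nonzero remainder is the constant -225/64, so the polynomials are coprime and gcd = 1.

1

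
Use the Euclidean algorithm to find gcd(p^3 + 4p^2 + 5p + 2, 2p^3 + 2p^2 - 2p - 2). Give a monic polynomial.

By polynomial division,
  p^3 + 4p^2 + 5p + 2 = (1/2)(2p^3 + 2p^2 - 2p - 2) + (3p^2 + 6p + 3)
  2p^3 + 2p^2 - 2p - 2 = ((2/3)p - 2/3)(3p^2 + 6p + 3) + (0)
Last nonzero remainder: 3p^2 + 6p + 3. Dividing through by 3 gives the monic gcd p^2 + 2p + 1.

p^2 + 2p + 1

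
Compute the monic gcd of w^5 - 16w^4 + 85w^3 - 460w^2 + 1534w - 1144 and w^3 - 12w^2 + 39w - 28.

w^2 - 5w + 4

Euclidean algorithm in ℚ[w]:
  w^5 - 16w^4 + 85w^3 - 460w^2 + 1534w - 1144 = (w^2 - 4w - 2)(w^3 - 12w^2 + 39w - 28) + (-300w^2 + 1500w - 1200)
  w^3 - 12w^2 + 39w - 28 = (-(1/300)w + 7/300)(-300w^2 + 1500w - 1200) + (0)
Last nonzero remainder: -300w^2 + 1500w - 1200. Dividing through by -300 gives the monic gcd w^2 - 5w + 4.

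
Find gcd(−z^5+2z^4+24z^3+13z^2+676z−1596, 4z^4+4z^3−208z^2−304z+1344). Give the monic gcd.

z^3−3z^2−40z+84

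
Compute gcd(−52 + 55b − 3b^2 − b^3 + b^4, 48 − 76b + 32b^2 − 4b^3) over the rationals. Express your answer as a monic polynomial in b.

−1 + b

Repeated division with remainder:
  b^4 − b^3 − 3b^2 + 55b − 52 = (−(1/4)b − 7/4)(−4b^3 + 32b^2 − 76b + 48) + (34b^2 − 66b + 32)
  −4b^3 + 32b^2 − 76b + 48 = (−(2/17)b + 206/289)(34b^2 − 66b + 32) + (−(7280/289)b + 7280/289)
  34b^2 − 66b + 32 = (−(4913/3640)b + 578/455)(−(7280/289)b + 7280/289) + (0)
Last nonzero remainder: −(7280/289)b + 7280/289. Dividing through by −7280/289 gives the monic gcd b − 1.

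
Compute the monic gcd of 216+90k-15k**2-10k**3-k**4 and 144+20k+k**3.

4+k

Apply the Euclidean algorithm:
  -k**4-10k**3-15k**2+90k+216 = (-k-10)(k**3+20k+144) + (5k**2+434k+1656)
  k**3+20k+144 = ((1/5)k-434/25)(5k**2+434k+1656) + ((180576/25)k+722304/25)
  5k**2+434k+1656 = ((125/180576)k+575/10032)((180576/25)k+722304/25) + (0)
Last nonzero remainder: (180576/25)k+722304/25. Dividing through by 180576/25 gives the monic gcd k+4.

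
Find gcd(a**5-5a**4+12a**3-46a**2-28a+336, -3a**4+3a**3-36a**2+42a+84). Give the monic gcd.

a**2+14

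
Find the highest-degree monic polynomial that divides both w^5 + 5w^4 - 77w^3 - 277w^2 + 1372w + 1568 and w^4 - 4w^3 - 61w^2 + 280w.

w^2 + w - 56

Repeated division with remainder:
  w^5 + 5w^4 - 77w^3 - 277w^2 + 1372w + 1568 = (w + 9)(w^4 - 4w^3 - 61w^2 + 280w) + (20w^3 - 8w^2 - 1148w + 1568)
  w^4 - 4w^3 - 61w^2 + 280w = ((1/20)w - 9/50)(20w^3 - 8w^2 - 1148w + 1568) + (-(126/25)w^2 - (126/25)w + 7056/25)
  20w^3 - 8w^2 - 1148w + 1568 = (-(250/63)w + 50/9)(-(126/25)w^2 - (126/25)w + 7056/25) + (0)
Last nonzero remainder: -(126/25)w^2 - (126/25)w + 7056/25. Dividing through by -126/25 gives the monic gcd w^2 + w - 56.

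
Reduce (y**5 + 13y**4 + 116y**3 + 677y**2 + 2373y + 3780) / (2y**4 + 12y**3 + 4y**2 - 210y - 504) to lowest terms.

(y**3 + 6y**2 + 53y + 180)/(2y**2 - 2y - 24)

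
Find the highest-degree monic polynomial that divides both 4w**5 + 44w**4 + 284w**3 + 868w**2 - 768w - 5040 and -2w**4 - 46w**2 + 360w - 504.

w**3 + 3w**2 + 32w - 84

Euclidean algorithm in ℚ[w]:
  4w**5 + 44w**4 + 284w**3 + 868w**2 - 768w - 5040 = (-2w - 22)(-2w**4 - 46w**2 + 360w - 504) + (192w**3 + 576w**2 + 6144w - 16128)
  -2w**4 - 46w**2 + 360w - 504 = (-(1/96)w + 1/32)(192w**3 + 576w**2 + 6144w - 16128) + (0)
Last nonzero remainder: 192w**3 + 576w**2 + 6144w - 16128. Dividing through by 192 gives the monic gcd w**3 + 3w**2 + 32w - 84.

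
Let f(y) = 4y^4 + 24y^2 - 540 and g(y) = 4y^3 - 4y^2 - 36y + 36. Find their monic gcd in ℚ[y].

y^2 - 9

Apply the Euclidean algorithm:
  4y^4 + 24y^2 - 540 = (y + 1)(4y^3 - 4y^2 - 36y + 36) + (64y^2 - 576)
  4y^3 - 4y^2 - 36y + 36 = ((1/16)y - 1/16)(64y^2 - 576) + (0)
Last nonzero remainder: 64y^2 - 576. Dividing through by 64 gives the monic gcd y^2 - 9.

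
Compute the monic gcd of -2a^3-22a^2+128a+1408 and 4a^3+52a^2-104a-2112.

a^2+19a+88

Repeated division with remainder:
  -2a^3-22a^2+128a+1408 = (-1/2)(4a^3+52a^2-104a-2112) + (4a^2+76a+352)
  4a^3+52a^2-104a-2112 = (a-6)(4a^2+76a+352) + (0)
Last nonzero remainder: 4a^2+76a+352. Dividing through by 4 gives the monic gcd a^2+19a+88.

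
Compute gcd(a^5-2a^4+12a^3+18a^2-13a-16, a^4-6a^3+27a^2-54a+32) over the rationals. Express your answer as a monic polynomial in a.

a^3-4a^2+19a-16

Apply the Euclidean algorithm:
  a^5-2a^4+12a^3+18a^2-13a-16 = (a+4)(a^4-6a^3+27a^2-54a+32) + (9a^3-36a^2+171a-144)
  a^4-6a^3+27a^2-54a+32 = ((1/9)a-2/9)(9a^3-36a^2+171a-144) + (0)
Last nonzero remainder: 9a^3-36a^2+171a-144. Dividing through by 9 gives the monic gcd a^3-4a^2+19a-16.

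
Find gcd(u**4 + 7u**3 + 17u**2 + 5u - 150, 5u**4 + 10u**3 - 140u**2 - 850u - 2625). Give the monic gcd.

Euclidean algorithm in ℚ[u]:
  u**4 + 7u**3 + 17u**2 + 5u - 150 = (1/5)(5u**4 + 10u**3 - 140u**2 - 850u - 2625) + (5u**3 + 45u**2 + 175u + 375)
  5u**4 + 10u**3 - 140u**2 - 850u - 2625 = (u - 7)(5u**3 + 45u**2 + 175u + 375) + (0)
Last nonzero remainder: 5u**3 + 45u**2 + 175u + 375. Dividing through by 5 gives the monic gcd u**3 + 9u**2 + 35u + 75.

u**3 + 9u**2 + 35u + 75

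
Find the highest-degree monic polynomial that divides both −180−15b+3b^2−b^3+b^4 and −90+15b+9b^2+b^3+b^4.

Euclidean algorithm in ℚ[b]:
  b^4−b^3+3b^2−15b−180 = (b^4+b^3+9b^2+15b−90) + (−2b^3−6b^2−30b−90)
  b^4+b^3+9b^2+15b−90 = (−(1/2)b+1)(−2b^3−6b^2−30b−90) + (0)
Last nonzero remainder: −2b^3−6b^2−30b−90. Dividing through by −2 gives the monic gcd b^3+3b^2+15b+45.

45+15b+3b^2+b^3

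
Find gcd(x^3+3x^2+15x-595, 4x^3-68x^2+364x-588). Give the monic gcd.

Euclidean algorithm in ℚ[x]:
  x^3+3x^2+15x-595 = (1/4)(4x^3-68x^2+364x-588) + (20x^2-76x-448)
  4x^3-68x^2+364x-588 = ((1/5)x-66/25)(20x^2-76x-448) + ((6324/25)x-44268/25)
  20x^2-76x-448 = ((125/1581)x+400/1581)((6324/25)x-44268/25) + (0)
Last nonzero remainder: (6324/25)x-44268/25. Dividing through by 6324/25 gives the monic gcd x-7.

x-7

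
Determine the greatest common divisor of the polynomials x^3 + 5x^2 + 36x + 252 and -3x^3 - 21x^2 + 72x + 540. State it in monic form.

Repeated division with remainder:
  x^3 + 5x^2 + 36x + 252 = (-1/3)(-3x^3 - 21x^2 + 72x + 540) + (-2x^2 + 60x + 432)
  -3x^3 - 21x^2 + 72x + 540 = ((3/2)x + 111/2)(-2x^2 + 60x + 432) + (-3906x - 23436)
  -2x^2 + 60x + 432 = ((1/1953)x - 4/217)(-3906x - 23436) + (0)
Last nonzero remainder: -3906x - 23436. Dividing through by -3906 gives the monic gcd x + 6.

x + 6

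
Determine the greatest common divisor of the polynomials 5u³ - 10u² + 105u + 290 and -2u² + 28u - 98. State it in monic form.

1

Euclidean algorithm in ℚ[u]:
  5u³ - 10u² + 105u + 290 = (-(5/2)u - 30)(-2u² + 28u - 98) + (700u - 2650)
  -2u² + 28u - 98 = (-(1/350)u + 143/4900)(700u - 2650) + (-2025/98)
  700u - 2650 = (-(2744/81)u + 10388/81)(-2025/98) + (0)
The last nonzero remainder is the constant -2025/98, so the polynomials are coprime and gcd = 1.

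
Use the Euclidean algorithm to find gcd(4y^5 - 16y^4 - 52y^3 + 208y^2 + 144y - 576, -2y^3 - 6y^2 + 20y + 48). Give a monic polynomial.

Repeated division with remainder:
  4y^5 - 16y^4 - 52y^3 + 208y^2 + 144y - 576 = (-2y^2 + 14y - 36)(-2y^3 - 6y^2 + 20y + 48) + (-192y^2 + 192y + 1152)
  -2y^3 - 6y^2 + 20y + 48 = ((1/96)y + 1/24)(-192y^2 + 192y + 1152) + (0)
Last nonzero remainder: -192y^2 + 192y + 1152. Dividing through by -192 gives the monic gcd y^2 - y - 6.

y^2 - y - 6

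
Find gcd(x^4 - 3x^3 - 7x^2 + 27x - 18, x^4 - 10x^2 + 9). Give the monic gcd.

x^3 - x^2 - 9x + 9

Apply the Euclidean algorithm:
  x^4 - 3x^3 - 7x^2 + 27x - 18 = (x^4 - 10x^2 + 9) + (-3x^3 + 3x^2 + 27x - 27)
  x^4 - 10x^2 + 9 = (-(1/3)x - 1/3)(-3x^3 + 3x^2 + 27x - 27) + (0)
Last nonzero remainder: -3x^3 + 3x^2 + 27x - 27. Dividing through by -3 gives the monic gcd x^3 - x^2 - 9x + 9.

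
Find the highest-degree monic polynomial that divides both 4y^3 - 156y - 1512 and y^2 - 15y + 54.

By polynomial division,
  4y^3 - 156y - 1512 = (4y + 60)(y^2 - 15y + 54) + (528y - 4752)
  y^2 - 15y + 54 = ((1/528)y - 1/88)(528y - 4752) + (0)
Last nonzero remainder: 528y - 4752. Dividing through by 528 gives the monic gcd y - 9.

y - 9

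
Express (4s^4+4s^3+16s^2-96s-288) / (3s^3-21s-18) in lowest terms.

(4s^2+8s+48)/(3s+3)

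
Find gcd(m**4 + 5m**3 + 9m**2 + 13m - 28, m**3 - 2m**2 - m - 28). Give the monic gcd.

m**2 + 2m + 7

Euclidean algorithm in ℚ[m]:
  m**4 + 5m**3 + 9m**2 + 13m - 28 = (m + 7)(m**3 - 2m**2 - m - 28) + (24m**2 + 48m + 168)
  m**3 - 2m**2 - m - 28 = ((1/24)m - 1/6)(24m**2 + 48m + 168) + (0)
Last nonzero remainder: 24m**2 + 48m + 168. Dividing through by 24 gives the monic gcd m**2 + 2m + 7.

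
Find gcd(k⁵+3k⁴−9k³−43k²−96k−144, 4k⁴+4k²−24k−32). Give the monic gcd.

k²+k+4

Apply the Euclidean algorithm:
  k⁵+3k⁴−9k³−43k²−96k−144 = ((1/4)k+3/4)(4k⁴+4k²−24k−32) + (−10k³−40k²−70k−120)
  4k⁴+4k²−24k−32 = (−(2/5)k+8/5)(−10k³−40k²−70k−120) + (40k²+40k+160)
  −10k³−40k²−70k−120 = (−(1/4)k−3/4)(40k²+40k+160) + (0)
Last nonzero remainder: 40k²+40k+160. Dividing through by 40 gives the monic gcd k²+k+4.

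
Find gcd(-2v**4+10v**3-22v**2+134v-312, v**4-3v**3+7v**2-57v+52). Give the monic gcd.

v**3-2v**2+5v-52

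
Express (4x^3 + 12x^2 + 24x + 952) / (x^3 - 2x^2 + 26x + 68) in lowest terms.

By polynomial division,
  4x^3 + 12x^2 + 24x + 952 = (4)(x^3 - 2x^2 + 26x + 68) + (20x^2 - 80x + 680)
  x^3 - 2x^2 + 26x + 68 = ((1/20)x + 1/10)(20x^2 - 80x + 680) + (0)
Last nonzero remainder: 20x^2 - 80x + 680. Dividing through by 20 gives the monic gcd x^2 - 4x + 34.
Cancel x^2 - 4x + 34 from numerator and denominator to get the reduced form.

(4x + 28)/(x + 2)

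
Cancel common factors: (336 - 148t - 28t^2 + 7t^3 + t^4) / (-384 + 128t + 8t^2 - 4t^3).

(14 - 5t - t^2)/(-16 + 4t)

Euclidean algorithm in ℚ[t]:
  t^4 + 7t^3 - 28t^2 - 148t + 336 = (-(1/4)t - 9/4)(-4t^3 + 8t^2 + 128t - 384) + (22t^2 + 44t - 528)
  -4t^3 + 8t^2 + 128t - 384 = (-(2/11)t + 8/11)(22t^2 + 44t - 528) + (0)
Last nonzero remainder: 22t^2 + 44t - 528. Dividing through by 22 gives the monic gcd t^2 + 2t - 24.
Cancel t^2 + 2t - 24 from numerator and denominator to get the reduced form.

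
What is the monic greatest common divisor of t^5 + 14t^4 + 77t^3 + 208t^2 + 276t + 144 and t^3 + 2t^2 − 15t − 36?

t^2 + 6t + 9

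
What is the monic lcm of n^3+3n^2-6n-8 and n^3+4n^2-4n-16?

n^4+5n^3-20n-16

By polynomial division,
  n^3+3n^2-6n-8 = (n^3+4n^2-4n-16) + (-n^2-2n+8)
  n^3+4n^2-4n-16 = (-n-2)(-n^2-2n+8) + (0)
Last nonzero remainder: -n^2-2n+8. Dividing through by -1 gives the monic gcd n^2+2n-8.
Then lcm(f, g) = f·g / gcd(f, g); expanding and making the result monic gives the answer.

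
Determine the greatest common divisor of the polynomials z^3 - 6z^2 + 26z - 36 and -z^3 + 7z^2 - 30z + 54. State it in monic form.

Apply the Euclidean algorithm:
  z^3 - 6z^2 + 26z - 36 = (-1)(-z^3 + 7z^2 - 30z + 54) + (z^2 - 4z + 18)
  -z^3 + 7z^2 - 30z + 54 = (-z + 3)(z^2 - 4z + 18) + (0)
The last nonzero remainder z^2 - 4z + 18 is already monic.

z^2 - 4z + 18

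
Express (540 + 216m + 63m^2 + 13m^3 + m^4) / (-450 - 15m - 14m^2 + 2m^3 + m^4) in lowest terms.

(6 + m)/(-5 + m)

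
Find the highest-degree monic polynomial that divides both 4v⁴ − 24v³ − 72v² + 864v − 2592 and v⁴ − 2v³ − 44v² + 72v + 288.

Repeated division with remainder:
  4v⁴ − 24v³ − 72v² + 864v − 2592 = (4)(v⁴ − 2v³ − 44v² + 72v + 288) + (−16v³ + 104v² + 576v − 3744)
  v⁴ − 2v³ − 44v² + 72v + 288 = (−(1/16)v − 9/32)(−16v³ + 104v² + 576v − 3744) + ((85/4)v² − 765)
  −16v³ + 104v² + 576v − 3744 = (−(64/85)v + 416/85)((85/4)v² − 765) + (0)
Last nonzero remainder: (85/4)v² − 765. Dividing through by 85/4 gives the monic gcd v² − 36.

v² − 36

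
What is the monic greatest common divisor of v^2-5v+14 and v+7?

1

Euclidean algorithm in ℚ[v]:
  v^2-5v+14 = (v-12)(v+7) + (98)
  v+7 = ((1/98)v+1/14)(98) + (0)
The last nonzero remainder is the constant 98, so the polynomials are coprime and gcd = 1.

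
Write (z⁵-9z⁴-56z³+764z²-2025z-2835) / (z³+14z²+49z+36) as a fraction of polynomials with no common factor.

Apply the Euclidean algorithm:
  z⁵-9z⁴-56z³+764z²-2025z-2835 = (z²-23z+217)(z³+14z²+49z+36) + (-1183z²-11830z-10647)
  z³+14z²+49z+36 = (-(1/1183)z-4/1183)(-1183z²-11830z-10647) + (0)
Last nonzero remainder: -1183z²-11830z-10647. Dividing through by -1183 gives the monic gcd z²+10z+9.
Cancel z²+10z+9 from numerator and denominator to get the reduced form.

(z³-19z²+125z-315)/(z+4)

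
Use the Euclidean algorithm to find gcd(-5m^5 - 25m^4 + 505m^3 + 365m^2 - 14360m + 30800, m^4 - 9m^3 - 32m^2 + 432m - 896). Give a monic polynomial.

m^3 - m^2 - 40m + 112

By polynomial division,
  -5m^5 - 25m^4 + 505m^3 + 365m^2 - 14360m + 30800 = (-5m - 70)(m^4 - 9m^3 - 32m^2 + 432m - 896) + (-285m^3 + 285m^2 + 11400m - 31920)
  m^4 - 9m^3 - 32m^2 + 432m - 896 = (-(1/285)m + 8/285)(-285m^3 + 285m^2 + 11400m - 31920) + (0)
Last nonzero remainder: -285m^3 + 285m^2 + 11400m - 31920. Dividing through by -285 gives the monic gcd m^3 - m^2 - 40m + 112.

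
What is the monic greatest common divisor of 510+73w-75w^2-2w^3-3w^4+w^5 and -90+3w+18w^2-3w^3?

30-w-6w^2+w^3

By polynomial division,
  w^5-3w^4-2w^3-75w^2+73w+510 = (-(1/3)w^2-w-17/3)(-3w^3+18w^2+3w-90) + (0)
Last nonzero remainder: -3w^3+18w^2+3w-90. Dividing through by -3 gives the monic gcd w^3-6w^2-w+30.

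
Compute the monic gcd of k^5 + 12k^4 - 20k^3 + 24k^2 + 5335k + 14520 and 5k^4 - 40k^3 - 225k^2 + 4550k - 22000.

Apply the Euclidean algorithm:
  k^5 + 12k^4 - 20k^3 + 24k^2 + 5335k + 14520 = ((1/5)k + 4)(5k^4 - 40k^3 - 225k^2 + 4550k - 22000) + (185k^3 + 14k^2 - 8465k + 102520)
  5k^4 - 40k^3 - 225k^2 + 4550k - 22000 = ((1/37)k - 1494/6845)(185k^3 + 14k^2 - 8465k + 102520) + ((46816/6845)k^2 - (93632/1369)k + 514976/1369)
  185k^3 + 14k^2 - 8465k + 102520 = ((1266325/46816)k + 1594885/5852)((46816/6845)k^2 - (93632/1369)k + 514976/1369) + (0)
Last nonzero remainder: (46816/6845)k^2 - (93632/1369)k + 514976/1369. Dividing through by 46816/6845 gives the monic gcd k^2 - 10k + 55.

k^2 - 10k + 55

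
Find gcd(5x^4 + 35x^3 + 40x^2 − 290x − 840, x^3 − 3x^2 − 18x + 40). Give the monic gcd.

By polynomial division,
  5x^4 + 35x^3 + 40x^2 − 290x − 840 = (5x + 50)(x^3 − 3x^2 − 18x + 40) + (280x^2 + 410x − 2840)
  x^3 − 3x^2 − 18x + 40 = ((1/280)x − 25/1568)(280x^2 + 410x − 2840) + (−(1035/784)x − 1035/196)
  280x^2 + 410x − 2840 = (−(43904/207)x + 111328/207)(−(1035/784)x − 1035/196) + (0)
Last nonzero remainder: −(1035/784)x − 1035/196. Dividing through by −1035/784 gives the monic gcd x + 4.

x + 4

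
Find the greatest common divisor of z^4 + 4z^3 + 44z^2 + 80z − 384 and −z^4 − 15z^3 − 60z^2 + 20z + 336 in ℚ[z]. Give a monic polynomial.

Euclidean algorithm in ℚ[z]:
  z^4 + 4z^3 + 44z^2 + 80z − 384 = (−1)(−z^4 − 15z^3 − 60z^2 + 20z + 336) + (−11z^3 − 16z^2 + 100z − 48)
  −z^4 − 15z^3 − 60z^2 + 20z + 336 = ((1/11)z + 149/121)(−11z^3 − 16z^2 + 100z − 48) + (−(5976/121)z^2 − (11952/121)z + 47808/121)
  −11z^3 − 16z^2 + 100z − 48 = ((1331/5976)z − 121/996)(−(5976/121)z^2 − (11952/121)z + 47808/121) + (0)
Last nonzero remainder: −(5976/121)z^2 − (11952/121)z + 47808/121. Dividing through by −5976/121 gives the monic gcd z^2 + 2z − 8.

z^2 + 2z − 8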